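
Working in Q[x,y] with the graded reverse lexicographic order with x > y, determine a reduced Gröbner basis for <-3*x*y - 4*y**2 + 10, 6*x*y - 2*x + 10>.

G = {x**2 - 131/9*x - 20/3*y - 20/9, x*y - 1/3*x + 5/3, y**2 + 1/4*x - 15/4}

f_1 = -3*x*y - 4*y**2 + 10, LT = x*y.
f_2 = 6*x*y - 2*x + 10, LT = x*y.

S(f_1,f_2): lcm = x*y. S = 4/3*y**2 + 1/3*x - 5.
  reduce S modulo (f_1, f_2):
  remainder 4/3*y**2 + 1/3*x - 5 ≠ 0; add g_3 = 4/3*y**2 + 1/3*x - 5 to the basis.

S(f_1,g_3): lcm = x*y**2. S = 4/3*y**3 - 1/4*x**2 + 15/4*x - 10/3*y.
  reduce S modulo (f_1, f_2, g_3):
  remainder -1/4*x**2 + 131/36*x + 5/3*y + 5/9 ≠ 0; add g_4 = -1/4*x**2 + 131/36*x + 5/3*y + 5/9 to the basis.

The other S-polynomials (S(f_2,g_3), S(f_1,g_4), S(f_2,g_4), S(g_3,g_4)) all reduce to 0 modulo the current basis, so we have a Gröbner basis.
Inter-reduce: drop elements whose leading term is divisible by another's, tail-reduce, and make monic.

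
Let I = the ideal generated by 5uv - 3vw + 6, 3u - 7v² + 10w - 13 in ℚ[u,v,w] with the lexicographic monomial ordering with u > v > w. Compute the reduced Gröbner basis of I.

The reduced Gröbner basis is the canonical form of the ideal for this ordering.

f_1 = 5uv - 3vw + 6, LT = uv.
f_2 = 3u - 7v² + 10w - 13, LT = u.

S(f_1,f_2): lcm = uv. S = 7/3v³ - 59/15vw + 13/3v + 6/5.
  leading term v³: no divisor's leading term divides it; move 7/3v³ to the remainder.
  leading term vw: no divisor's leading term divides it; move -59/15vw to the remainder.
  leading term v: no divisor's leading term divides it; move 13/3v to the remainder.
  leading term 1: no divisor's leading term divides it; move 6/5 to the remainder.
  remainder 7/3v³ - 59/15vw + 13/3v + 6/5 ≠ 0; add g_3 = 7/3v³ - 59/15vw + 13/3v + 6/5 to the basis.

S(f_1,g_3): lcm = uv³. S = 59/35uvw - 13/7uv - 18/35u - ⅗v³w + 6/5v².
  leading term uvw: subtract (59/175w)·f_1 from 59/35uvw - 13/7uv - 18/35u - ⅗v³w + 6/5v² → -13/7uv - 18/35u - ⅗v³w + 6/5v² + 177/175vw² - 354/175w
  leading term uv: subtract (-13/35)·f_1 from -13/7uv - 18/35u - ⅗v³w + 6/5v² + 177/175vw² - 354/175w → -18/35u - ⅗v³w + 6/5v² + 177/175vw² - 39/35vw - 354/175w + 78/35
  leading term u: subtract (-6/35)·f_2 from -18/35u - ⅗v³w + 6/5v² + 177/175vw² - 39/35vw - 354/175w + 78/35 → -⅗v³w + 177/175vw² - 39/35vw - 54/175w
  leading term v³w: subtract (-9/35w)·g_3 from -⅗v³w + 177/175vw² - 39/35vw - 54/175w → 0
  remainder 0.

S(f_2,g_3): leading monomials are coprime, so the S-polynomial reduces to 0 (Buchberger's first criterion).
Every S-polynomial of the final basis reduces to 0, so we have a Gröbner basis.
Inter-reduce: drop elements whose leading term is divisible by another's, tail-reduce, and make monic.

G = {u - 7/3v² + 10/3w - 13/3, v³ - 59/35vw + 13/7v + 18/35}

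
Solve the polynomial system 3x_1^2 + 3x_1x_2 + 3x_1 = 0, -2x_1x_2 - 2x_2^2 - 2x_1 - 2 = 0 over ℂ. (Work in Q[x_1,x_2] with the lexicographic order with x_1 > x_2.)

{(-1, 0), (0, I), (0, -I)}

Compute a lex Gröbner basis by Buchberger's algorithm.
f_1 = 3x_1^2 + 3x_1x_2 + 3x_1, LT = x_1^2.
f_2 = -2x_1x_2 - 2x_1 - 2x_2^2 - 2, LT = x_1x_2.

S(f_1,f_2): lcm = x_1^2x_2. S = -x_1^2 + x_1x_2 - x_1.
  reduce S modulo (f_1, f_2):
  remainder -2x_1 - 2x_2^2 - 2 ≠ 0; add h_3 = -2x_1 - 2x_2^2 - 2 to the basis.

S(f_1,h_3): lcm = x_1^2. S = -x_1x_2^2 + x_1x_2.
  reduce S modulo (f_1, f_2, h_3):
  remainder x_2^3 + x_2 ≠ 0; add h_4 = x_2^3 + x_2 to the basis.

The other S-polynomials (S(f_2,h_3), S(f_1,h_4), S(f_2,h_4), S(h_3,h_4)) all reduce to 0 modulo the current basis, so we have a Gröbner basis.
Inter-reduce: drop elements whose leading term is divisible by another's, tail-reduce, and make monic.
Reduced Gröbner basis: {x_1 + x_2^2 + 1, x_2^3 + x_2}.

From the last basis element, x_2^3 + x_2 = 0, so x_2 takes values in {0, I, -I}. Each choice, substituted upward through the basis, yields the corresponding point(s) of the solution set.
  x_2 = 0: the earlier basis element becomes x_1 + 1 = 0, giving x_1 = -1 — point (-1, 0).
  x_2 = I: the earlier basis element becomes x_1 = 0, giving x_1 = 0 — point (0, I).
  x_2 = -I: the earlier basis element becomes x_1 = 0, giving x_1 = 0 — point (0, -I).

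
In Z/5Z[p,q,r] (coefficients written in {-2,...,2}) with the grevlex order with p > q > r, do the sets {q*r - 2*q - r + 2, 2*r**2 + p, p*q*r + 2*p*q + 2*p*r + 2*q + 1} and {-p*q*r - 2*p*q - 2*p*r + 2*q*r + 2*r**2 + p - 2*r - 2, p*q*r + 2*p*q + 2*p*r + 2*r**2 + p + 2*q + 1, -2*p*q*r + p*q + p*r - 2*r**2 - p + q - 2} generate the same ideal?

No, the ideals differ.

Since reduced Gröbner bases are canonical representatives of ideals under a given ordering, it suffices to compute and compare them.
Buchberger on the first generating set:
f_1 = q*r - 2*q - r + 2, LT = q*r.
f_2 = 2*r**2 + p, LT = r**2.
f_3 = p*q*r + 2*p*q + 2*p*r + 2*q + 1, LT = p*q*r.

S(f_1,f_2): lcm = q*r**2. S = 2*p*q - 2*q*r - r**2 + 2*r.
  reduce S modulo (f_1, f_2, f_3):
  remainder 2*p*q - 2*p + q - 1 ≠ 0; add g_4 = 2*p*q - 2*p + q - 1 to the basis.

S(f_1,f_3): lcm = p*q*r. S = p*q + 2*p*r + 2*p - 2*q - 1.
  reduce S modulo (f_1, f_2, f_3, g_4):
  remainder 2*p*r - 2*p + 2 ≠ 0; add g_5 = 2*p*r - 2*p + 2 to the basis.

S(f_2,f_3): lcm = p*q*r**2. S = -2*p**2*q - 2*p*q*r - 2*p*r**2 - 2*q*r - r.
  reduce S modulo (f_1, f_2, f_3, g_4, g_5):
  remainder -p**2 - 2*p + 2*r + 2 ≠ 0; add g_6 = -p**2 - 2*p + 2*r + 2 to the basis.

S(f_1,g_5): lcm = p*q*r. S = -p*q - p*r + 2*p - q.
  reduce S modulo (f_1, f_2, f_3, g_4, g_5, g_6):
  remainder 2*q - 2 ≠ 0; add g_7 = 2*q - 2 to the basis.

The other S-polynomials (S(f_1,g_4), S(f_2,g_4), S(f_3,g_4), S(f_2,g_5), S(f_3,g_5), S(g_4,g_5), S(f_1,g_6), S(f_2,g_6), S(f_3,g_6), S(g_4,g_6), S(g_5,g_6), S(f_1,g_7), S(f_2,g_7), S(f_3,g_7), S(g_4,g_7), S(g_5,g_7), S(g_6,g_7)) all reduce to 0 modulo the current basis, so we have a Gröbner basis.
Inter-reduce: drop elements whose leading term is divisible by another's, tail-reduce, and make monic.
Reduced Gröbner basis: {p**2 + 2*p - 2*r - 2, p*r - p + 1, r**2 - 2*p, q - 1}.

Buchberger on the second generating set:
h_1 = -p*q*r - 2*p*q - 2*p*r + 2*q*r + 2*r**2 + p - 2*r - 2, LT = p*q*r.
h_2 = p*q*r + 2*p*q + 2*p*r + 2*r**2 + p + 2*q + 1, LT = p*q*r.
h_3 = -2*p*q*r + p*q + p*r - 2*r**2 - p + q - 2, LT = p*q*r.

S(h_1,h_2): lcm = p*q*r. S = -2*q*r + r**2 - 2*p - 2*q + 2*r + 1.
  reduce S modulo (h_1, h_2, h_3):
  remainder -2*q*r + r**2 - 2*p - 2*q + 2*r + 1 ≠ 0; add k_4 = -2*q*r + r**2 - 2*p - 2*q + 2*r + 1 to the basis.

S(h_1,h_3): lcm = p*q*r. S = -2*q*r + 2*r**2 + p - 2*q + 2*r + 1.
  reduce S modulo (h_1, h_2, h_3, k_4):
  remainder r**2 - 2*p ≠ 0; add k_5 = r**2 - 2*p to the basis.

S(h_1,k_4): lcm = p*q*r. S = -2*p*r**2 - p**2 + p*q - 2*p*r - 2*q*r - 2*r**2 + 2*p + 2*r + 2.
  reduce S modulo (h_1, h_2, h_3, k_4, k_5):
  remainder p*q - 2*p*r - 2*p + 2*q + 1 ≠ 0; add k_6 = p*q - 2*p*r - 2*p + 2*q + 1 to the basis.

S(h_1,k_5): lcm = p*q*r**2. S = 2*p**2*q + 2*p*q*r + 2*p*r**2 - 2*q*r**2 - 2*r**3 - p*r + 2*r**2 + 2*r.
  reduce S modulo (h_1, h_2, h_3, k_4, k_5, k_6):
  remainder -p**2*r - 2*p**2 + 2*p - 2*r + 2 ≠ 0; add k_7 = -p**2*r - 2*p**2 + 2*p - 2*r + 2 to the basis.

S(k_4,k_5): lcm = q*r**2. S = 2*r**3 + 2*p*q + p*r + q*r - r**2 + 2*r.
  reduce S modulo (h_1, h_2, h_3, k_4, k_5, k_6, k_7):
  remainder -p*r + 2*p - 2*r + 1 ≠ 0; add k_8 = -p*r + 2*p - 2*r + 1 to the basis.

S(h_1,k_6): lcm = p*q*r. S = 2*p*r**2 + 2*p*q - p*r + q*r - 2*r**2 - p + r + 2.
  reduce S modulo (h_1, h_2, h_3, k_4, k_5, k_6, k_7, k_8):
  remainder -p**2 + r + 1 ≠ 0; add k_9 = -p**2 + r + 1 to the basis.

S(h_1,k_7): lcm = p**2*q*r. S = 2*p**2*r - 2*p*q*r - 2*p*r**2 - p**2 + 2*p*q + 2*p*r - 2*q*r + 2*p + 2*q.
  reduce S modulo (h_1, h_2, h_3, k_4, k_5, k_6, k_7, k_8, k_9):
  remainder -p + q - r - 2 ≠ 0; add k_10 = -p + q - r - 2 to the basis.

S(h_1,k_10): lcm = p*q*r. S = q**2*r - q*r**2 + 2*p*q + 2*p*r + q*r - 2*r**2 - p + 2*r + 2.
  reduce S modulo (h_1, h_2, h_3, k_4, k_5, k_6, k_7, k_8, k_9, k_10):
  remainder -q**2 + r + 2 ≠ 0; add k_11 = -q**2 + r + 2 to the basis.

The other S-polynomials (S(h_2,h_3), S(h_2,k_4), S(h_3,k_4), S(h_2,k_5), S(h_3,k_5), S(h_2,k_6), S(h_3,k_6), S(k_4,k_6), S(k_5,k_6), S(h_2,k_7), S(h_3,k_7), S(k_4,k_7), S(k_5,k_7), S(k_6,k_7), S(h_1,k_8), S(h_2,k_8), S(h_3,k_8), S(k_4,k_8), S(k_5,k_8), S(k_6,k_8), S(k_7,k_8), S(h_1,k_9), S(h_2,k_9), S(h_3,k_9), S(k_4,k_9), S(k_5,k_9), S(k_6,k_9), S(k_7,k_9), S(k_8,k_9), S(h_2,k_10), S(h_3,k_10), S(k_4,k_10), S(k_5,k_10), S(k_6,k_10), S(k_7,k_10), S(k_8,k_10), S(k_9,k_10), S(h_1,k_11), S(h_2,k_11), S(h_3,k_11), S(k_4,k_11), S(k_5,k_11), S(k_6,k_11), S(k_7,k_11), S(k_8,k_11), S(k_9,k_11), S(k_10,k_11)) all reduce to 0 modulo the current basis, so we have a Gröbner basis.
Inter-reduce: drop elements whose leading term is divisible by another's, tail-reduce, and make monic.
Reduced Gröbner basis: {q**2 - r - 2, q*r + q - r + 2, r**2 - 2*q + 2*r - 1, p - q + r + 2}.

Since the reduced bases disagree, the two ideals are not the same.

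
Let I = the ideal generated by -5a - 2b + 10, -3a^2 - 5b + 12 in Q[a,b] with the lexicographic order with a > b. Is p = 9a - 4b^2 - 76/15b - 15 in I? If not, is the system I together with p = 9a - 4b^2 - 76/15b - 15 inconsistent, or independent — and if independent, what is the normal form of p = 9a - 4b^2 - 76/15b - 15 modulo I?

First compute the reduced Gröbner basis of I by Buchberger's algorithm.
f_1 = -5a - 2b + 10, LT = a.
f_2 = -3a^2 - 5b + 12, LT = a^2.

S(f_1,f_2): lcm = a^2. S = 2/5ab - 2a - 5/3b + 4.
  reduce S modulo (f_1, f_2):
  remainder -4/25b^2 - 1/15b ≠ 0; add h_3 = -4/25b^2 - 1/15b to the basis.

The other S-polynomials (S(f_1,h_3), S(f_2,h_3)) all reduce to 0 modulo the current basis, so we have a Gröbner basis.
Inter-reduce: drop elements whose leading term is divisible by another's, tail-reduce, and make monic.
Reduced Gröbner basis: {a + 2/5b - 2, b^2 + 5/12b}.
Label its elements g_1 = a + 2/5b - 2, g_2 = b^2 + 5/12b.

Reduce p = 9a - 4b^2 - 76/15b - 15 modulo G:
  leading term a: subtract (9)·g_1 from 9a - 4b^2 - 76/15b - 15 → -4b^2 - 26/3b + 3
  leading term b^2: subtract (-4)·g_2 from -4b^2 - 26/3b + 3 → -7b + 3
  leading term b: no divisor's leading term divides it; move -7b to the remainder.
  leading term 1: no divisor's leading term divides it; move 3 to the remainder.
  normal form = -7b + 3.
The normal form is nonzero, so p ∉ I. Since p minus its normal form lies in I, I + (p) = I + (r) where r = -7b + 3; decide whether this ideal is the whole ring.
Run Buchberger on G together with r (pairs among the g_i already reduce to 0 since G is a Gröbner basis):
g_1 = a + 2/5b - 2, LT = a.
g_2 = b^2 + 5/12b, LT = b^2.
r = -7b + 3, LT = b.

S(g_2,r): lcm = b^2. S = 71/84b.
  reduce S modulo (g_1, g_2, r):
  remainder 71/196 ≠ 0; add m_4 = 71/196 to the basis.

The other S-polynomials (S(g_1,g_2), S(g_1,r), S(g_1,m_4), S(g_2,m_4), S(r,m_4)) all reduce to 0 modulo the current basis, so we have a Gröbner basis.
Inter-reduce: drop elements whose leading term is divisible by another's, tail-reduce, and make monic.
Reduced Gröbner basis: {1}.
The reduced Gröbner basis of I + (p) is {1}: the ideal is the whole ring, so the enlarged system has no common solution — adjoining p is inconsistent.

Adjoining 9a - 4b^2 - 76/15b - 15 makes the ideal the whole ring: the system is inconsistent.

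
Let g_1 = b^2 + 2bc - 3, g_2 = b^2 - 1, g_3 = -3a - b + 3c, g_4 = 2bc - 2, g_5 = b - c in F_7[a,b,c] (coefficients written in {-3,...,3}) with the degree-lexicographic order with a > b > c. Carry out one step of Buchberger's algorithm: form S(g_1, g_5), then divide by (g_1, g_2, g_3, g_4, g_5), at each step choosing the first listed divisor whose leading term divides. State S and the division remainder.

lcm(LM(g_1), LM(g_5)) = b^2.
S = (lcm/LT(g_1))·g_1 − (lcm/LT(g_5))·g_5 = 3bc - 3.
Reduce S modulo (g_1, g_2, g_3, g_4, g_5) in that order:
  leading term bc: subtract (-2)·g_4 from 3bc - 3 → 0
The remainder is 0, so this S-polynomial contributes no new basis element.

S(g_1, g_5) = 3bc - 3; remainder on division = 0.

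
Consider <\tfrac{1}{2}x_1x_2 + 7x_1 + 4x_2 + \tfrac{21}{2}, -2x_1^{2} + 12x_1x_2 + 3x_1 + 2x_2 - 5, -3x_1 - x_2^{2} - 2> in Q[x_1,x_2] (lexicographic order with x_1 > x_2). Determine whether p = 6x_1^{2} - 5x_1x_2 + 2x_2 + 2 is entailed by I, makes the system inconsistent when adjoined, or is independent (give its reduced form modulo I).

Adjoining 6x_1^{2} - 5x_1x_2 + 2x_2 + 2 makes the ideal the whole ring: the system is inconsistent.

First compute the reduced Gröbner basis of I by Buchberger's algorithm.
f_1 = \tfrac{1}{2}x_1x_2 + 7x_1 + 4x_2 + \tfrac{21}{2}, LT = x_1x_2.
f_2 = -2x_1^{2} + 12x_1x_2 + 3x_1 + 2x_2 - 5, LT = x_1^{2}.
f_3 = -3x_1 - x_2^{2} - 2, LT = x_1.

S(f_1,f_2): lcm = x_1^{2}x_2. S = 14x_1^{2} + 6x_1x_2^{2} + \tfrac{19}{2}x_1x_2 + 21x_1 + x_2^{2} - \tfrac{5}{2}x_2.
  reduce S modulo (f_1, f_2, f_3):
  remainder -\tfrac{50}{3}x_2^{2} - \tfrac{381}{2}x_2 - \tfrac{1043}{6} ≠ 0; add h_4 = -\tfrac{50}{3}x_2^{2} - \tfrac{381}{2}x_2 - \tfrac{1043}{6} to the basis.

S(f_1,f_3): lcm = x_1x_2. S = 14x_1 - \tfrac{1}{3}x_2^{3} + \tfrac{22}{3}x_2 + 21.
  reduce S modulo (f_1, f_2, f_3, h_4):
  remainder \tfrac{206017}{10000}x_2 + \tfrac{206017}{10000} ≠ 0; add h_5 = \tfrac{206017}{10000}x_2 + \tfrac{206017}{10000} to the basis.

The other S-polynomials (S(f_2,f_3), S(f_1,h_4), S(f_2,h_4), S(f_3,h_4), S(f_1,h_5), S(f_2,h_5), S(f_3,h_5), S(h_4,h_5)) all reduce to 0 modulo the current basis, so we have a Gröbner basis.
Inter-reduce: drop elements whose leading term is divisible by another's, tail-reduce, and make monic.
Reduced Gröbner basis: {x_1 + 1, x_2 + 1}.
Label its elements g_1 = x_1 + 1, g_2 = x_2 + 1.

Reduce p = 6x_1^{2} - 5x_1x_2 + 2x_2 + 2 modulo G:
  leading term x_1^{2}: subtract (6x_1)·g_1 from 6x_1^{2} - 5x_1x_2 + 2x_2 + 2 → -5x_1x_2 - 6x_1 + 2x_2 + 2
  leading term x_1x_2: subtract (-5x_2)·g_1 from -5x_1x_2 - 6x_1 + 2x_2 + 2 → -6x_1 + 7x_2 + 2
  leading term x_1: subtract (-6)·g_1 from -6x_1 + 7x_2 + 2 → 7x_2 + 8
  leading term x_2: subtract (7)·g_2 from 7x_2 + 8 → 1
  leading term 1: no divisor's leading term divides it; move 1 to the remainder.
  normal form = 1.
The normal form is nonzero, so p ∉ I. Since p minus its normal form lies in I, I + (p) = I + (r) where r = 1; decide whether this ideal is the whole ring.
Here r = 1 is a nonzero constant, hence a unit: 1 ∈ I + (p), the Gröbner basis of I + (p) is {1}, and the enlarged system has no common solution — adjoining p is inconsistent.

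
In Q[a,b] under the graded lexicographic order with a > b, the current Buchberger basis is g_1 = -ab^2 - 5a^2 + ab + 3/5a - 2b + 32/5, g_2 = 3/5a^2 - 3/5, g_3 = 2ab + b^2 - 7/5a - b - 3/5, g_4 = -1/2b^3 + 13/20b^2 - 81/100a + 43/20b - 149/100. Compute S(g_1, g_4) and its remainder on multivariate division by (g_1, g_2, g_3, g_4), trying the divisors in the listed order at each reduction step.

S(g_1, g_4) = 5a^2b + 3/10ab^2 - 81/50a^2 + 37/10ab + 2b^2 - 149/50a - 32/5b; remainder on division = 0.

lcm(LM(g_1), LM(g_4)) = ab^3.
S = (lcm/LT(g_1))·g_1 − (lcm/LT(g_4))·g_4 = 5a^2b + 3/10ab^2 - 81/50a^2 + 37/10ab + 2b^2 - 149/50a - 32/5b.
Reduce S modulo (g_1, g_2, g_3, g_4) in that order:
  leading term a^2b: subtract (25/3b)·g_2 from 5a^2b + 3/10ab^2 - 81/50a^2 + 37/10ab + 2b^2 - 149/50a - 32/5b → 3/10ab^2 - 81/50a^2 + 37/10ab + 2b^2 - 149/50a - 7/5b
  leading term ab^2: subtract (-3/10)·g_1 from 3/10ab^2 - 81/50a^2 + 37/10ab + 2b^2 - 149/50a - 7/5b → -78/25a^2 + 4ab + 2b^2 - 14/5a - 2b + 48/25
  leading term a^2: subtract (-26/5)·g_2 from -78/25a^2 + 4ab + 2b^2 - 14/5a - 2b + 48/25 → 4ab + 2b^2 - 14/5a - 2b - 6/5
  leading term ab: subtract (2)·g_3 from 4ab + 2b^2 - 14/5a - 2b - 6/5 → 0
The remainder is 0, so this S-polynomial contributes no new basis element.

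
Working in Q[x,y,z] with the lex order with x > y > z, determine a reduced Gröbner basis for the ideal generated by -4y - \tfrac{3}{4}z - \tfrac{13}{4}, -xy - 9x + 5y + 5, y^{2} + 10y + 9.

f_1 = -4y - \tfrac{3}{4}z - \tfrac{13}{4}, LT = y.
f_2 = -xy - 9x + 5y + 5, LT = xy.
f_3 = y^{2} + 10y + 9, LT = y^{2}.

S(f_1,f_2): lcm = xy. S = \tfrac{3}{16}xz - \tfrac{131}{16}x + 5y + 5.
  leading term xz: no divisor's leading term divides it; move \tfrac{3}{16}xz to the remainder.
  leading term x: no divisor's leading term divides it; move -\tfrac{131}{16}x to the remainder.
  leading term y: subtract (-\tfrac{5}{4})·f_1 from 5y + 5 → -\tfrac{15}{16}z + \tfrac{15}{16}
  leading term z: no divisor's leading term divides it; move -\tfrac{15}{16}z to the remainder.
  leading term 1: no divisor's leading term divides it; move \tfrac{15}{16} to the remainder.
  remainder \tfrac{3}{16}xz - \tfrac{131}{16}x - \tfrac{15}{16}z + \tfrac{15}{16} ≠ 0; add g_4 = \tfrac{3}{16}xz - \tfrac{131}{16}x - \tfrac{15}{16}z + \tfrac{15}{16} to the basis.

S(f_1,f_3): lcm = y^{2}. S = \tfrac{3}{16}yz - \tfrac{147}{16}y - 9.
  leading term yz: subtract (-\tfrac{3}{64}z)·f_1 from \tfrac{3}{16}yz - \tfrac{147}{16}y - 9 → -\tfrac{147}{16}y - \tfrac{9}{256}z^{2} - \tfrac{39}{256}z - 9
  leading term y: subtract (\tfrac{147}{64})·f_1 from -\tfrac{147}{16}y - \tfrac{9}{256}z^{2} - \tfrac{39}{256}z - 9 → -\tfrac{9}{256}z^{2} + \tfrac{201}{128}z - \tfrac{393}{256}
  leading term z^{2}: no divisor's leading term divides it; move -\tfrac{9}{256}z^{2} to the remainder.
  leading term z: no divisor's leading term divides it; move \tfrac{201}{128}z to the remainder.
  leading term 1: no divisor's leading term divides it; move -\tfrac{393}{256} to the remainder.
  remainder -\tfrac{9}{256}z^{2} + \tfrac{201}{128}z - \tfrac{393}{256} ≠ 0; add g_5 = -\tfrac{9}{256}z^{2} + \tfrac{201}{128}z - \tfrac{393}{256} to the basis.

S(f_2,f_3): lcm = xy^{2}. S = -xy - 9x - 5y^{2} - 5y.
  leading term xy: subtract (\tfrac{1}{4}x)·f_1 from -xy - 9x - 5y^{2} - 5y → \tfrac{3}{16}xz - \tfrac{131}{16}x - 5y^{2} - 5y
  leading term xz: subtract (1)·g_4 from \tfrac{3}{16}xz - \tfrac{131}{16}x - 5y^{2} - 5y → -5y^{2} - 5y + \tfrac{15}{16}z - \tfrac{15}{16}
  leading term y^{2}: subtract (\tfrac{5}{4}y)·f_1 from -5y^{2} - 5y + \tfrac{15}{16}z - \tfrac{15}{16} → \tfrac{15}{16}yz - \tfrac{15}{16}y + \tfrac{15}{16}z - \tfrac{15}{16}
  leading term yz: subtract (-\tfrac{15}{64}z)·f_1 from \tfrac{15}{16}yz - \tfrac{15}{16}y + \tfrac{15}{16}z - \tfrac{15}{16} → -\tfrac{15}{16}y - \tfrac{45}{256}z^{2} + \tfrac{45}{256}z - \tfrac{15}{16}
  leading term y: subtract (\tfrac{15}{64})·f_1 from -\tfrac{15}{16}y - \tfrac{45}{256}z^{2} + \tfrac{45}{256}z - \tfrac{15}{16} → -\tfrac{45}{256}z^{2} + \tfrac{45}{128}z - \tfrac{45}{256}
  leading term z^{2}: subtract (5)·g_5 from -\tfrac{45}{256}z^{2} + \tfrac{45}{128}z - \tfrac{45}{256} → -\tfrac{15}{2}z + \tfrac{15}{2}
  leading term z: no divisor's leading term divides it; move -\tfrac{15}{2}z to the remainder.
  leading term 1: no divisor's leading term divides it; move \tfrac{15}{2} to the remainder.
  remainder -\tfrac{15}{2}z + \tfrac{15}{2} ≠ 0; add g_6 = -\tfrac{15}{2}z + \tfrac{15}{2} to the basis.

S(g_4,g_6): lcm = xz. S = -\tfrac{128}{3}x - 5z + 5.
  leading term x: no divisor's leading term divides it; move -\tfrac{128}{3}x to the remainder.
  leading term z: subtract (\tfrac{2}{3})·g_6 from -5z + 5 → 0
  remainder -\tfrac{128}{3}x ≠ 0; add g_7 = -\tfrac{128}{3}x to the basis.

The other S-polynomials (S(f_1,g_4), S(f_2,g_4), S(f_3,g_4), S(f_1,g_5), S(f_2,g_5), S(f_3,g_5), S(g_4,g_5), S(f_1,g_6), S(f_2,g_6), S(f_3,g_6), S(g_5,g_6), S(f_1,g_7), S(f_2,g_7), S(f_3,g_7), S(g_4,g_7), S(g_5,g_7), S(g_6,g_7)) all reduce to 0 modulo the current basis, so we have a Gröbner basis.
Inter-reduce: drop elements whose leading term is divisible by another's, tail-reduce, and make monic.

G = {x, y + 1, z - 1}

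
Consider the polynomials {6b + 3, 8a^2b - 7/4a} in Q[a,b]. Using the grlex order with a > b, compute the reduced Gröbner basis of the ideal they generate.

The reduced Gröbner basis is the canonical form of the ideal for this ordering.

f_1 = 6b + 3, LT = b.
f_2 = 8a^2b - 7/4a, LT = a^2b.

S(f_1,f_2): lcm = a^2b. S = 1/2a^2 + 7/32a.
  leading term a^2: no divisor's leading term divides it; move 1/2a^2 to the remainder.
  leading term a: no divisor's leading term divides it; move 7/32a to the remainder.
  remainder 1/2a^2 + 7/32a ≠ 0; add g_3 = 1/2a^2 + 7/32a to the basis.

The other S-polynomials (S(f_1,g_3), S(f_2,g_3)) all reduce to 0 modulo the current basis, so we have a Gröbner basis.
Inter-reduce: drop elements whose leading term is divisible by another's, tail-reduce, and make monic.

G = {a^2 + 7/16a, b + 1/2}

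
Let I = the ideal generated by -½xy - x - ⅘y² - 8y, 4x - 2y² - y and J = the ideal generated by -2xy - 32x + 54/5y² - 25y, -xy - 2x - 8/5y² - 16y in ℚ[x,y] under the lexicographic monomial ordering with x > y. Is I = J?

Yes, the ideals are equal.

For a fixed monomial order, each ideal has a unique reduced Gröbner basis; comparing bases decides equality.
Buchberger on the first generating set:
f_1 = -½xy - x - ⅘y² - 8y, LT = xy.
f_2 = 4x - 2y² - y, LT = x.

S(f_1,f_2): lcm = xy. S = 2x + ½y³ + 37/20y² + 16y.
  leading term x: subtract (½)·f_2 from 2x + ½y³ + 37/20y² + 16y → ½y³ + 57/20y² + 33/2y
  leading term y³: no divisor's leading term divides it; move ½y³ to the remainder.
  leading term y²: no divisor's leading term divides it; move 57/20y² to the remainder.
  leading term y: no divisor's leading term divides it; move 33/2y to the remainder.
  remainder ½y³ + 57/20y² + 33/2y ≠ 0; add g_3 = ½y³ + 57/20y² + 33/2y to the basis.

S(f_1,g_3): lcm = xy³. S = -37/10xy² - 33xy + 8/5y⁴ + 16y³.
  leading term xy²: subtract (37/5y)·f_1 from -37/10xy² - 33xy + 8/5y⁴ + 16y³ → -128/5xy + 8/5y⁴ + 548/25y³ + 296/5y²
  leading term xy: subtract (256/5)·f_1 from -128/5xy + 8/5y⁴ + 548/25y³ + 296/5y² → 256/5x + 8/5y⁴ + 548/25y³ + 2504/25y² + 2048/5y
  leading term x: subtract (64/5)·f_2 from 256/5x + 8/5y⁴ + 548/25y³ + 2504/25y² + 2048/5y → 8/5y⁴ + 548/25y³ + 3144/25y² + 2112/5y
  leading term y⁴: subtract (16/5y)·g_3 from 8/5y⁴ + 548/25y³ + 3144/25y² + 2112/5y → 64/5y³ + 1824/25y² + 2112/5y
  leading term y³: subtract (128/5)·g_3 from 64/5y³ + 1824/25y² + 2112/5y → 0
  remainder 0.

S(f_2,g_3): leading monomials are coprime, so the S-polynomial reduces to 0 (Buchberger's first criterion).
Every S-polynomial of the final basis reduces to 0, so we have a Gröbner basis.
Inter-reduce: drop elements whose leading term is divisible by another's, tail-reduce, and make monic.
Reduced Gröbner basis: {x - ½y² - ¼y, y³ + 57/10y² + 33y}.

Buchberger on the second generating set:
h_1 = -2xy - 32x + 54/5y² - 25y, LT = xy.
h_2 = -xy - 2x - 8/5y² - 16y, LT = xy.

S(h_1,h_2): lcm = xy. S = 14x - 7y² - 7/2y.
  leading term x: no divisor's leading term divides it; move 14x to the remainder.
  leading term y²: no divisor's leading term divides it; move -7y² to the remainder.
  leading term y: no divisor's leading term divides it; move -7/2y to the remainder.
  remainder 14x - 7y² - 7/2y ≠ 0; add k_3 = 14x - 7y² - 7/2y to the basis.

S(h_1,k_3): lcm = xy. S = 16x + ½y³ - 103/20y² + 25/2y.
  leading term x: subtract (8/7)·k_3 from 16x + ½y³ - 103/20y² + 25/2y → ½y³ + 57/20y² + 33/2y
  leading term y³: no divisor's leading term divides it; move ½y³ to the remainder.
  leading term y²: no divisor's leading term divides it; move 57/20y² to the remainder.
  leading term y: no divisor's leading term divides it; move 33/2y to the remainder.
  remainder ½y³ + 57/20y² + 33/2y ≠ 0; add k_4 = ½y³ + 57/20y² + 33/2y to the basis.

S(h_2,k_3): lcm = xy. S = 2x + ½y³ + 37/20y² + 16y.
  leading term x: subtract (1/7)·k_3 from 2x + ½y³ + 37/20y² + 16y → ½y³ + 57/20y² + 33/2y
  leading term y³: subtract (1)·k_4 from ½y³ + 57/20y² + 33/2y → 0
  remainder 0.

S(h_1,k_4): lcm = xy³. S = 103/10xy² - 33xy - 27/5y⁴ + 25/2y³.
  leading term xy²: subtract (-103/20y)·h_1 from 103/10xy² - 33xy - 27/5y⁴ + 25/2y³ → -989/5xy - 27/5y⁴ + 1703/25y³ - 515/4y²
  leading term xy: subtract (989/10)·h_1 from -989/5xy - 27/5y⁴ + 1703/25y³ - 515/4y² → 15824/5x - 27/5y⁴ + 1703/25y³ - 119687/100y² + 4945/2y
  leading term x: subtract (7912/35)·k_3 from 15824/5x - 27/5y⁴ + 1703/25y³ - 119687/100y² + 4945/2y → -27/5y⁴ + 1703/25y³ + 38553/100y² + 32637/10y
  leading term y⁴: subtract (-54/5y)·k_4 from -27/5y⁴ + 1703/25y³ + 38553/100y² + 32637/10y → 989/10y³ + 56373/100y² + 32637/10y
  leading term y³: subtract (989/5)·k_4 from 989/10y³ + 56373/100y² + 32637/10y → 0
  remainder 0.

S(h_2,k_4): lcm = xy³. S = -37/10xy² - 33xy + 8/5y⁴ + 16y³.
  leading term xy²: subtract (37/20y)·h_1 from -37/10xy² - 33xy + 8/5y⁴ + 16y³ → 131/5xy + 8/5y⁴ - 199/50y³ + 185/4y²
  leading term xy: subtract (-131/10)·h_1 from 131/5xy + 8/5y⁴ - 199/50y³ + 185/4y² → -2096/5x + 8/5y⁴ - 199/50y³ + 18773/100y² - 655/2y
  leading term x: subtract (-1048/35)·k_3 from -2096/5x + 8/5y⁴ - 199/50y³ + 18773/100y² - 655/2y → 8/5y⁴ - 199/50y³ - 2187/100y² - 4323/10y
  leading term y⁴: subtract (16/5y)·k_4 from 8/5y⁴ - 199/50y³ - 2187/100y² - 4323/10y → -131/10y³ - 7467/100y² - 4323/10y
  leading term y³: subtract (-131/5)·k_4 from -131/10y³ - 7467/100y² - 4323/10y → 0
  remainder 0.

S(k_3,k_4): leading monomials are coprime, so the S-polynomial reduces to 0 (Buchberger's first criterion).
Every S-polynomial of the final basis reduces to 0, so we have a Gröbner basis.
Inter-reduce: drop elements whose leading term is divisible by another's, tail-reduce, and make monic.
Reduced Gröbner basis: {x - ½y² - ¼y, y³ + 57/10y² + 33y}.

Same reduced basis, so the two generating sets span the same ideal.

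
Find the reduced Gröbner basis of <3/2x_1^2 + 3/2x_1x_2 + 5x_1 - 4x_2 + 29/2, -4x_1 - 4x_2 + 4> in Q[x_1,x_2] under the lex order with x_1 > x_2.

f_1 = 3/2x_1^2 + 3/2x_1x_2 + 5x_1 - 4x_2 + 29/2, LT = x_1^2.
f_2 = -4x_1 - 4x_2 + 4, LT = x_1.

S(f_1,f_2): lcm = x_1^2. S = 13/3x_1 - 8/3x_2 + 29/3.
  reduce S modulo (f_1, f_2):
  remainder -7x_2 + 14 ≠ 0; add g_3 = -7x_2 + 14 to the basis.

The other S-polynomials (S(f_1,g_3), S(f_2,g_3)) all reduce to 0 modulo the current basis, so we have a Gröbner basis.
Inter-reduce: drop elements whose leading term is divisible by another's, tail-reduce, and make monic.

G = {x_1 + 1, x_2 - 2}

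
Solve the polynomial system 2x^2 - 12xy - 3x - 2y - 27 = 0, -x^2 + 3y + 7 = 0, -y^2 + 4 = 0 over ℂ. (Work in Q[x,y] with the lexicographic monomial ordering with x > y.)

Compute a lex Gröbner basis by Buchberger's algorithm.
f_1 = 2x^2 - 12xy - 3x - 2y - 27, LT = x^2.
f_2 = -x^2 + 3y + 7, LT = x^2.
f_3 = -y^2 + 4, LT = y^2.

S(f_1,f_2): lcm = x^2. S = -6xy - 3/2x + 2y - 13/2.
  leading term xy: no divisor's leading term divides it; move -6xy to the remainder.
  leading term x: no divisor's leading term divides it; move -3/2x to the remainder.
  leading term y: no divisor's leading term divides it; move 2y to the remainder.
  leading term 1: no divisor's leading term divides it; move -13/2 to the remainder.
  remainder -6xy - 3/2x + 2y - 13/2 ≠ 0; add h_4 = -6xy - 3/2x + 2y - 13/2 to the basis.

S(f_1,h_4): lcm = x^2y. S = -1/4x^2 - 6xy^2 - 7/6xy - 13/12x - y^2 - 27/2y.
  leading term x^2: subtract (-1/8)·f_1 from -1/4x^2 - 6xy^2 - 7/6xy - 13/12x - y^2 - 27/2y → -6xy^2 - 8/3xy - 35/24x - y^2 - 55/4y - 27/8
  leading term xy^2: subtract (6x)·f_3 from -6xy^2 - 8/3xy - 35/24x - y^2 - 55/4y - 27/8 → -8/3xy - 611/24x - y^2 - 55/4y - 27/8
  leading term xy: subtract (4/9)·h_4 from -8/3xy - 611/24x - y^2 - 55/4y - 27/8 → -595/24x - y^2 - 527/36y - 35/72
  leading term x: no divisor's leading term divides it; move -595/24x to the remainder.
  leading term y^2: subtract (1)·f_3 from -y^2 - 527/36y - 35/72 → -527/36y - 323/72
  leading term y: no divisor's leading term divides it; move -527/36y to the remainder.
  leading term 1: no divisor's leading term divides it; move -323/72 to the remainder.
  remainder -595/24x - 527/36y - 323/72 ≠ 0; add h_5 = -595/24x - 527/36y - 323/72 to the basis.

S(f_2,h_4): lcm = x^2y. S = -1/4x^2 + 1/3xy - 13/12x - 3y^2 - 7y.
  leading term x^2: subtract (-1/8)·f_1 from -1/4x^2 + 1/3xy - 13/12x - 3y^2 - 7y → -7/6xy - 35/24x - 3y^2 - 29/4y - 27/8
  leading term xy: subtract (7/36)·h_4 from -7/6xy - 35/24x - 3y^2 - 29/4y - 27/8 → -7/6x - 3y^2 - 275/36y - 19/9
  leading term x: subtract (4/85)·h_5 from -7/6x - 3y^2 - 275/36y - 19/9 → -3y^2 - 139/20y - 19/10
  leading term y^2: subtract (3)·f_3 from -3y^2 - 139/20y - 19/10 → -139/20y - 139/10
  leading term y: no divisor's leading term divides it; move -139/20y to the remainder.
  leading term 1: no divisor's leading term divides it; move -139/10 to the remainder.
  remainder -139/20y - 139/10 ≠ 0; add h_6 = -139/20y - 139/10 to the basis.

The other S-polynomials (S(f_1,f_3), S(f_2,f_3), S(f_3,h_4), S(f_1,h_5), S(f_2,h_5), S(f_3,h_5), S(h_4,h_5), S(f_1,h_6), S(f_2,h_6), S(f_3,h_6), S(h_4,h_6), S(h_5,h_6)) all reduce to 0 modulo the current basis, so we have a Gröbner basis.
Inter-reduce: drop elements whose leading term is divisible by another's, tail-reduce, and make monic.
Reduced Gröbner basis: {x - 1, y + 2}.

The lex basis is triangular: the last element involves only y. Solving y + 2 = 0 gives y ∈ {-2}; substituting each value into the earlier elements determines the remaining variables.
  y = -2: the earlier basis element becomes x - 1 = 0, giving x = 1 — point (1, -2).

{(1, -2)}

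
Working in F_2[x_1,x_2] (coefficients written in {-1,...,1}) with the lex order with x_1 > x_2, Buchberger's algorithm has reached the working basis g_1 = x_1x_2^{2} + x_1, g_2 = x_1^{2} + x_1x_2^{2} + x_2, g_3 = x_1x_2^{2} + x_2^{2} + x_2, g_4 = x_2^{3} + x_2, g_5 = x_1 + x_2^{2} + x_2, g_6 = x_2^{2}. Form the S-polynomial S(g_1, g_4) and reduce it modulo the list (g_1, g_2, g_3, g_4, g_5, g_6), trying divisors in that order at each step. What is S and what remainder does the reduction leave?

lcm(LM(g_1), LM(g_4)) = x_1x_2^{3}.
S = (lcm/LT(g_1))·g_1 − (lcm/LT(g_4))·g_4 = 0.
Reduce S modulo (g_1, g_2, g_3, g_4, g_5, g_6) in that order:
The remainder is 0, so this S-polynomial contributes no new basis element.

S(g_1, g_4) = 0; remainder on division = 0.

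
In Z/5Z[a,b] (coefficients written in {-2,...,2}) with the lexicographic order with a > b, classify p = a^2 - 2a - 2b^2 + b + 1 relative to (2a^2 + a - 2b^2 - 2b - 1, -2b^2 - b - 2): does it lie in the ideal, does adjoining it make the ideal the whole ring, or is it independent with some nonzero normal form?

a^2 - 2a - 2b^2 + b + 1 lies in I (it reduces to 0).

First compute the reduced Gröbner basis of I by Buchberger's algorithm.
f_1 = 2a^2 + a - 2b^2 - 2b - 1, LT = a^2.
f_2 = -2b^2 - b - 2, LT = b^2.

The S-polynomials (S(f_1,f_2)) all reduce to 0 modulo the current basis, so we have a Gröbner basis.
Inter-reduce: drop elements whose leading term is divisible by another's, tail-reduce, and make monic.
Reduced Gröbner basis: {a^2 - 2a + 2b - 2, b^2 - 2b + 1}.
Label its elements g_1 = a^2 - 2a + 2b - 2, g_2 = b^2 - 2b + 1.

Reduce p = a^2 - 2a - 2b^2 + b + 1 modulo G:
  leading term a^2: subtract (1)·g_1 from a^2 - 2a - 2b^2 + b + 1 → -2b^2 - b - 2
  leading term b^2: subtract (-2)·g_2 from -2b^2 - b - 2 → 0
  normal form = 0.
Since the normal form is 0, p ∈ I.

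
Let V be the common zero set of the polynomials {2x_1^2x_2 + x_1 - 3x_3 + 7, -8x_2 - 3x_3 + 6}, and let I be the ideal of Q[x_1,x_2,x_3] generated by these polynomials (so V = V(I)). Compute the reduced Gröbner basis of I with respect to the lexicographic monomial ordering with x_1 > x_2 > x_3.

G = {x_1^2x_3 - 2x_1^2 - 4/3x_1 + 4x_3 - 28/3, x_2 + 3/8x_3 - 3/4}

f_1 = 2x_1^2x_2 + x_1 - 3x_3 + 7, LT = x_1^2x_2.
f_2 = -8x_2 - 3x_3 + 6, LT = x_2.

S(f_1,f_2): lcm = x_1^2x_2. S = -3/8x_1^2x_3 + 3/4x_1^2 + 1/2x_1 - 3/2x_3 + 7/2.
  leading term x_1^2x_3: no divisor's leading term divides it; move -3/8x_1^2x_3 to the remainder.
  leading term x_1^2: no divisor's leading term divides it; move 3/4x_1^2 to the remainder.
  leading term x_1: no divisor's leading term divides it; move 1/2x_1 to the remainder.
  leading term x_3: no divisor's leading term divides it; move -3/2x_3 to the remainder.
  leading term 1: no divisor's leading term divides it; move 7/2 to the remainder.
  remainder -3/8x_1^2x_3 + 3/4x_1^2 + 1/2x_1 - 3/2x_3 + 7/2 ≠ 0; add g_3 = -3/8x_1^2x_3 + 3/4x_1^2 + 1/2x_1 - 3/2x_3 + 7/2 to the basis.

The other S-polynomials (S(f_1,g_3), S(f_2,g_3)) all reduce to 0 modulo the current basis, so we have a Gröbner basis.
Inter-reduce: drop elements whose leading term is divisible by another's, tail-reduce, and make monic.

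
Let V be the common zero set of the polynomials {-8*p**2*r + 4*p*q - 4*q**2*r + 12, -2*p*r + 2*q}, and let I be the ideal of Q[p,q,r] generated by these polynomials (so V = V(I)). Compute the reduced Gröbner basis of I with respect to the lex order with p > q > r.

G = {p*q + q**2*r - 3, p*r - q, q**2*r**2 + q**2 - 3*r}

Buchberger's algorithm terminates because the ascending chain of leading-term ideals stabilizes.

f_1 = -8*p**2*r + 4*p*q - 4*q**2*r + 12, LT = p**2*r.
f_2 = -2*p*r + 2*q, LT = p*r.

S(f_1,f_2): lcm = p**2*r. S = 1/2*p*q + 1/2*q**2*r - 3/2.
  leading term p*q: no divisor's leading term divides it; move 1/2*p*q to the remainder.
  leading term q**2*r: no divisor's leading term divides it; move 1/2*q**2*r to the remainder.
  leading term 1: no divisor's leading term divides it; move -3/2 to the remainder.
  remainder 1/2*p*q + 1/2*q**2*r - 3/2 ≠ 0; add g_3 = 1/2*p*q + 1/2*q**2*r - 3/2 to the basis.

S(f_2,g_3): lcm = p*q*r. S = -q**2*r**2 - q**2 + 3*r.
  leading term q**2*r**2: no divisor's leading term divides it; move -q**2*r**2 to the remainder.
  leading term q**2: no divisor's leading term divides it; move -q**2 to the remainder.
  leading term r: no divisor's leading term divides it; move 3*r to the remainder.
  remainder -q**2*r**2 - q**2 + 3*r ≠ 0; add g_4 = -q**2*r**2 - q**2 + 3*r to the basis.

The other S-polynomials (S(f_1,g_3), S(f_1,g_4), S(f_2,g_4), S(g_3,g_4)) all reduce to 0 modulo the current basis, so we have a Gröbner basis.
Inter-reduce: drop elements whose leading term is divisible by another's, tail-reduce, and make monic.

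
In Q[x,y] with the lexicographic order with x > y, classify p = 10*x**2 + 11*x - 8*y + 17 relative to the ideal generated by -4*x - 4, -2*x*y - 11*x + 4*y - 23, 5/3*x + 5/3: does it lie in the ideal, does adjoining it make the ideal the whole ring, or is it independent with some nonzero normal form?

10*x**2 + 11*x - 8*y + 17 lies in I (it reduces to 0).

First compute the reduced Gröbner basis of I by Buchberger's algorithm.
f_1 = -4*x - 4, LT = x.
f_2 = -2*x*y - 11*x + 4*y - 23, LT = x*y.
f_3 = 5/3*x + 5/3, LT = x.

S(f_1,f_2): lcm = x*y. S = -11/2*x + 3*y - 23/2.
  reduce S modulo (f_1, f_2, f_3):
  remainder 3*y - 6 ≠ 0; add h_4 = 3*y - 6 to the basis.

The other S-polynomials (S(f_1,f_3), S(f_2,f_3), S(f_1,h_4), S(f_2,h_4), S(f_3,h_4)) all reduce to 0 modulo the current basis, so we have a Gröbner basis.
Inter-reduce: drop elements whose leading term is divisible by another's, tail-reduce, and make monic.
Reduced Gröbner basis: {x + 1, y - 2}.
Label its elements g_1 = x + 1, g_2 = y - 2.

Reduce p = 10*x**2 + 11*x - 8*y + 17 modulo G:
  leading term x**2: subtract (10*x)·g_1 from 10*x**2 + 11*x - 8*y + 17 → x - 8*y + 17
  leading term x: subtract (1)·g_1 from x - 8*y + 17 → -8*y + 16
  leading term y: subtract (-8)·g_2 from -8*y + 16 → 0
  normal form = 0.
Since the normal form is 0, p ∈ I.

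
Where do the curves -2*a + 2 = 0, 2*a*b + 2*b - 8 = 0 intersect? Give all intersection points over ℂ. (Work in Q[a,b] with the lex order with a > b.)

{(1, 2)}

Compute a lex Gröbner basis by Buchberger's algorithm.
f_1 = -2*a + 2, LT = a.
f_2 = 2*a*b + 2*b - 8, LT = a*b.

S(f_1,f_2): lcm = a*b. S = -2*b + 4.
  reduce S modulo (f_1, f_2):
  remainder -2*b + 4 ≠ 0; add h_3 = -2*b + 4 to the basis.

The other S-polynomials (S(f_1,h_3), S(f_2,h_3)) all reduce to 0 modulo the current basis, so we have a Gröbner basis.
Inter-reduce: drop elements whose leading term is divisible by another's, tail-reduce, and make monic.
Reduced Gröbner basis: {a - 1, b - 2}.

From the last basis element, b - 2 = 0, so b takes values in {2}. Each choice, substituted upward through the basis, yields the corresponding point(s) of the solution set.
  b = 2: the earlier basis element becomes a - 1 = 0, giving a = 1 — point (1, 2).
This is the nonlinear analogue of row-reducing a linear system.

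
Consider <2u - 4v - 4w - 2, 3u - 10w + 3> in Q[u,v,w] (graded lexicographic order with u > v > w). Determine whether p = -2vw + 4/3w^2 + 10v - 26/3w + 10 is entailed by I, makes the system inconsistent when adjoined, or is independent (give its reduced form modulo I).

First compute the reduced Gröbner basis of I by Buchberger's algorithm.
f_1 = 2u - 4v - 4w - 2, LT = u.
f_2 = 3u - 10w + 3, LT = u.

S(f_1,f_2): lcm = u. S = -2v + 4/3w - 2.
  leading term v: no divisor's leading term divides it; move -2v to the remainder.
  leading term w: no divisor's leading term divides it; move 4/3w to the remainder.
  leading term 1: no divisor's leading term divides it; move -2 to the remainder.
  remainder -2v + 4/3w - 2 ≠ 0; add h_3 = -2v + 4/3w - 2 to the basis.

The other S-polynomials (S(f_1,h_3), S(f_2,h_3)) all reduce to 0 modulo the current basis, so we have a Gröbner basis.
Inter-reduce: drop elements whose leading term is divisible by another's, tail-reduce, and make monic.
Reduced Gröbner basis: {u - 10/3w + 1, v - 2/3w + 1}.
Label its elements g_1 = u - 10/3w + 1, g_2 = v - 2/3w + 1.

Reduce p = -2vw + 4/3w^2 + 10v - 26/3w + 10 modulo G:
  leading term vw: subtract (-2w)·g_2 from -2vw + 4/3w^2 + 10v - 26/3w + 10 → 10v - 20/3w + 10
  leading term v: subtract (10)·g_2 from 10v - 20/3w + 10 → 0
  normal form = 0.
Since the normal form is 0, p ∈ I.

The remainder on division by a Gröbner basis is unique — it is the normal form.

-2vw + 4/3w^2 + 10v - 26/3w + 10 lies in I (it reduces to 0).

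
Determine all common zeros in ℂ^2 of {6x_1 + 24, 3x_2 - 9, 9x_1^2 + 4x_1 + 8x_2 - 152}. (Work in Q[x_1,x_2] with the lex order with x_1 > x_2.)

{(-4, 3)}

Compute a lex Gröbner basis by Buchberger's algorithm.
f_1 = 6x_1 + 24, LT = x_1.
f_2 = 3x_2 - 9, LT = x_2.
f_3 = 9x_1^2 + 4x_1 + 8x_2 - 152, LT = x_1^2.

The S-polynomials (S(f_1,f_2), S(f_1,f_3), S(f_2,f_3)) all reduce to 0 modulo the current basis, so we have a Gröbner basis.
Inter-reduce: drop elements whose leading term is divisible by another's, tail-reduce, and make monic.
Reduced Gröbner basis: {x_1 + 4, x_2 - 3}.

Elimination: the polynomial x_2 - 3 lies in the elimination ideal for x_2, so x_2 ∈ {3}. For each such x_2, the remaining basis elements (now univariate) give the rest of the solution.
  x_2 = 3: the earlier basis element becomes x_1 + 4 = 0, giving x_1 = -4 — point (-4, 3).
This is the nonlinear analogue of row-reducing a linear system.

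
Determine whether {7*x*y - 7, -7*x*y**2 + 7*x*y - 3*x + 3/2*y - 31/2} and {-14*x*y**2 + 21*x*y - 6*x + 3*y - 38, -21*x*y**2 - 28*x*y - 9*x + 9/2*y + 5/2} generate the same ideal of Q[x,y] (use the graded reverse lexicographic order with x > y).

Yes, the ideals are equal.

Equality of ideals is decidable: compute both reduced Gröbner bases (unique for the ordering) and check whether they agree.
Buchberger on the first generating set:
f_1 = 7*x*y - 7, LT = x*y.
f_2 = -7*x*y**2 + 7*x*y - 3*x + 3/2*y - 31/2, LT = x*y**2.

S(f_1,f_2): lcm = x*y**2. S = x*y - 3/7*x - 11/14*y - 31/14.
  reduce S modulo (f_1, f_2):
  remainder -3/7*x - 11/14*y - 17/14 ≠ 0; add g_3 = -3/7*x - 11/14*y - 17/14 to the basis.

S(f_1,g_3): lcm = x*y. S = -11/6*y**2 - 17/6*y - 1.
  reduce S modulo (f_1, f_2, g_3):
  remainder -11/6*y**2 - 17/6*y - 1 ≠ 0; add g_4 = -11/6*y**2 - 17/6*y - 1 to the basis.

The other S-polynomials (S(f_2,g_3), S(f_1,g_4), S(f_2,g_4), S(g_3,g_4)) all reduce to 0 modulo the current basis, so we have a Gröbner basis.
Inter-reduce: drop elements whose leading term is divisible by another's, tail-reduce, and make monic.
Reduced Gröbner basis: {y**2 + 17/11*y + 6/11, x + 11/6*y + 17/6}.

Buchberger on the second generating set:
h_1 = -14*x*y**2 + 21*x*y - 6*x + 3*y - 38, LT = x*y**2.
h_2 = -21*x*y**2 - 28*x*y - 9*x + 9/2*y + 5/2, LT = x*y**2.

S(h_1,h_2): lcm = x*y**2. S = -17/6*x*y + 17/6.
  reduce S modulo (h_1, h_2):
  remainder -17/6*x*y + 17/6 ≠ 0; add k_3 = -17/6*x*y + 17/6 to the basis.

S(h_1,k_3): lcm = x*y**2. S = -3/2*x*y + 3/7*x + 11/14*y + 19/7.
  reduce S modulo (h_1, h_2, k_3):
  remainder 3/7*x + 11/14*y + 17/14 ≠ 0; add k_4 = 3/7*x + 11/14*y + 17/14 to the basis.

S(h_1,k_4): lcm = x*y**2. S = -11/6*y**3 - 3/2*x*y - 17/6*y**2 + 3/7*x - 3/14*y + 19/7.
  reduce S modulo (h_1, h_2, k_3, k_4):
  remainder -11/6*y**3 - 17/6*y**2 - y ≠ 0; add k_5 = -11/6*y**3 - 17/6*y**2 - y to the basis.

S(k_3,k_4): lcm = x*y. S = -11/6*y**2 - 17/6*y - 1.
  reduce S modulo (h_1, h_2, k_3, k_4, k_5):
  remainder -11/6*y**2 - 17/6*y - 1 ≠ 0; add k_6 = -11/6*y**2 - 17/6*y - 1 to the basis.

The other S-polynomials (S(h_2,k_3), S(h_2,k_4), S(h_1,k_5), S(h_2,k_5), S(k_3,k_5), S(k_4,k_5), S(h_1,k_6), S(h_2,k_6), S(k_3,k_6), S(k_4,k_6), S(k_5,k_6)) all reduce to 0 modulo the current basis, so we have a Gröbner basis.
Inter-reduce: drop elements whose leading term is divisible by another's, tail-reduce, and make monic.
Reduced Gröbner basis: {y**2 + 17/11*y + 6/11, x + 11/6*y + 17/6}.

These coincide, so the ideals are equal.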